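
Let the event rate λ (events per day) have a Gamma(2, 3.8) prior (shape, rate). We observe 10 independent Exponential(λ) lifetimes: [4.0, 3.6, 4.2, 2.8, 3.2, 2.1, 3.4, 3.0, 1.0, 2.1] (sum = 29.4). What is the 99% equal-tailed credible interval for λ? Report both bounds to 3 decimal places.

[0.149, 0.686]

Posterior: Gamma(2+10, 3.8+29.4) = Gamma(12, 33.2) (shape, rate).
Equal-tailed 99% interval: Gamma(12, 33.2) quantiles at 0.005 and 0.995.
Posterior mean ≈ 0.361, SD ≈ 0.104; a Normal approximation gives roughly [0.093, 0.630].
Exact: lower = 0.149; upper = 0.686.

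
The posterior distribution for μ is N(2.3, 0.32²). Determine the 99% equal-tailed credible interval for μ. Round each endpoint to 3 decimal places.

The posterior is symmetric, so the 99% equal-tailed interval is μ = 2.3 ± z·0.32 with z = 2.576.
Half-width: 2.576 × 0.32 = 0.824.
2.3 − 0.824 = 1.476; 2.3 + 0.824 = 3.124.

[1.476, 3.124]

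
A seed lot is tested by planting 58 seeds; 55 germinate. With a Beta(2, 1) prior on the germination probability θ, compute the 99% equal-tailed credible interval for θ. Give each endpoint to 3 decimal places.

Posterior: Beta(2+55, 1+3) = Beta(57, 4).
Equal-tailed 99% interval: the 0.005 and 0.995 quantiles of Beta(57, 4).
Posterior mean ≈ 0.934, SD ≈ 0.031; a Normal approximation gives roughly [0.853, 1.015].
Exact: F⁻¹(0.005) = 0.829; F⁻¹(0.995) = 0.989.

[0.829, 0.989]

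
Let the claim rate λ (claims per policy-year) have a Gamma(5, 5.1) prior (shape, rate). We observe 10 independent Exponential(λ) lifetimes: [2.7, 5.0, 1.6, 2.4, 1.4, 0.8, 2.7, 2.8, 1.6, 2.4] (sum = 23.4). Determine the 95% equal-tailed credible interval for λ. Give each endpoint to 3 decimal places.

[0.295, 0.824]

Posterior: Gamma(5+10, 5.1+23.4) = Gamma(15, 28.5) (shape, rate).
Equal-tailed 95% interval: Gamma(15, 28.5) quantiles at 0.025 and 0.975.
Posterior mean ≈ 0.526, SD ≈ 0.136; a Normal approximation gives roughly [0.260, 0.793].
Exact: lower = 0.295; upper = 0.824.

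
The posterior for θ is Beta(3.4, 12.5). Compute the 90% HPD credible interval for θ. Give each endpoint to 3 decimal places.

The posterior is unimodal and skewed, so the HPD interval has equal density at both endpoints and is the shortest 90% interval.
Solving f(0.053) = f(0.367) with F(0.367) − F(0.053) = 0.90 gives [0.053, 0.367].
For comparison, the equal-tailed interval is [0.073, 0.397]; the HPD is narrower and shifted toward the mode.

[0.053, 0.367]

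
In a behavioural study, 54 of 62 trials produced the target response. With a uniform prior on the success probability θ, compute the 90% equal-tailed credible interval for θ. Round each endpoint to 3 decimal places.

[0.783, 0.923]

Posterior: Beta(1+54, 1+8) = Beta(55, 9).
Equal-tailed 90% interval: the 0.05 and 0.95 quantiles of Beta(55, 9).
Posterior mean ≈ 0.859, SD ≈ 0.043; a Normal approximation gives roughly [0.788, 0.930].
Exact: F⁻¹(0.05) = 0.783; F⁻¹(0.95) = 0.923.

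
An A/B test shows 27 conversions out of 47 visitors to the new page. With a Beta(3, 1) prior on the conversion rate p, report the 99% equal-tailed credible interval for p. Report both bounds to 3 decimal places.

Posterior: Beta(3+27, 1+20) = Beta(30, 21).
Equal-tailed 99% interval: the 0.005 and 0.995 quantiles of Beta(30, 21).
Posterior mean ≈ 0.588, SD ≈ 0.068; a Normal approximation gives roughly [0.412, 0.764].
Exact: F⁻¹(0.005) = 0.409; F⁻¹(0.995) = 0.755.

[0.409, 0.755]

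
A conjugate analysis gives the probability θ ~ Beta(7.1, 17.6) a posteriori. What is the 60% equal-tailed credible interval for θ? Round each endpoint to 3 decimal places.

[0.210, 0.362]

Posterior: Beta(7.1, 17.6).
Equal-tailed 60% interval: the 0.2 and 0.8 quantiles of Beta(7.1, 17.6).
Posterior mean ≈ 0.287, SD ≈ 0.089; a Normal approximation gives roughly [0.212, 0.363].
Exact: F⁻¹(0.2) = 0.210; F⁻¹(0.8) = 0.362.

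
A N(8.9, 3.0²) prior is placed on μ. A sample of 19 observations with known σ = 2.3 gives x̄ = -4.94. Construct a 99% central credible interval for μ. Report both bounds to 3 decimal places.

Posterior precision = 1/3.0² + 19/2.3² = 0.1111 + 3.5917 = 3.7028, so posterior SD = 0.5197.
Posterior mean = (8.9/3.0² + 19·-4.94/2.3²) / 3.7028 = -4.5247.
Interval: -4.5247 ± 2.576 × 0.5197 → [-5.863, -3.186].

[-5.863, -3.186]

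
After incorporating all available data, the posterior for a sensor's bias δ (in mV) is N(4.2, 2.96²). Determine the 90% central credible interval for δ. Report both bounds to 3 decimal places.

The posterior is symmetric, so the 90% equal-tailed interval is δ = 4.2 ± z·2.96 with z = 1.645.
Half-width: 1.645 × 2.96 = 4.869.
4.2 − 4.869 = -0.669; 4.2 + 4.869 = 9.069.

[-0.669, 9.069]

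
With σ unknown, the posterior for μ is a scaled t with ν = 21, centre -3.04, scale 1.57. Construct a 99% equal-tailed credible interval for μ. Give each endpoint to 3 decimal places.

[-7.485, 1.405]

The t_21 distribution is symmetric; the 99% interval is -3.04 ± t·1.57 with t_{0.995,21} = 2.831.
Half-width: 2.831 × 1.57 = 4.445.
-3.04 − 4.445 = -7.485; -3.04 + 4.445 = 1.405.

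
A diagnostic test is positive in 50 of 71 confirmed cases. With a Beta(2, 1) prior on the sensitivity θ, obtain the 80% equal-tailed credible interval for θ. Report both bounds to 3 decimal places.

[0.634, 0.769]

Posterior: Beta(2+50, 1+21) = Beta(52, 22).
Equal-tailed 80% interval: the 0.1 and 0.9 quantiles of Beta(52, 22).
Posterior mean ≈ 0.703, SD ≈ 0.053; a Normal approximation gives roughly [0.635, 0.770].
Exact: F⁻¹(0.1) = 0.634; F⁻¹(0.9) = 0.769.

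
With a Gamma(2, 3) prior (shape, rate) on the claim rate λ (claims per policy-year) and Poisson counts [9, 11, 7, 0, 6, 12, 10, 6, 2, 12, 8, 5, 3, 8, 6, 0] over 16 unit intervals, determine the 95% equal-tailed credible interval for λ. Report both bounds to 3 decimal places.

[4.615, 6.748]

Posterior: Gamma(2+105, 3+16) = Gamma(107, 19) (shape, rate).
Equal-tailed 95% interval: Gamma(107, 19) quantiles at 0.025 and 0.975.
Posterior mean ≈ 5.632, SD ≈ 0.544; a Normal approximation gives roughly [4.565, 6.699].
Exact: lower = 4.615; upper = 6.748.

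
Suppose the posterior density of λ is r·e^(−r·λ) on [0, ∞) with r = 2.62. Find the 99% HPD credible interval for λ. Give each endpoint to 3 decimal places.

The exponential density is strictly decreasing on [0, ∞), so the HPD interval is anchored at 0: [0, q] with P(λ ≤ q) = 0.99.
q = −ln(1 − 0.99) / 2.62 = 4.6052 / 2.62 = 1.758.

[0.000, 1.758]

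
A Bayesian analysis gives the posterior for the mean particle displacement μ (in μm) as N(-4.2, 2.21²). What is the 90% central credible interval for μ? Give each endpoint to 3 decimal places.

[-7.835, -0.565]

The posterior is symmetric, so the 90% equal-tailed interval is μ = -4.2 ± z·2.21 with z = 1.645.
Half-width: 1.645 × 2.21 = 3.635.
-4.2 − 3.635 = -7.835; -4.2 + 3.635 = -0.565.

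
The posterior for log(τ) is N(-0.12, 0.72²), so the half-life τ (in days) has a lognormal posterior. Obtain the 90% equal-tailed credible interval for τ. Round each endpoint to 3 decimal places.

On the log scale the 90% interval is -0.12 ± 1.645 × 0.72 = [-1.3043, 1.0643].
Exponentiate: [e^-1.3043, e^1.0643] = [0.271, 2.899].

[0.271, 2.899]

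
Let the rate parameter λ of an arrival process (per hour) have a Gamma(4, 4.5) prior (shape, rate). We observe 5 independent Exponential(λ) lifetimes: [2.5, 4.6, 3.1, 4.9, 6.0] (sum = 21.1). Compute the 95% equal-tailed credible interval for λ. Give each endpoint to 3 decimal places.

Posterior: Gamma(4+5, 4.5+21.1) = Gamma(9, 25.6) (shape, rate).
Equal-tailed 95% interval: Gamma(9, 25.6) quantiles at 0.025 and 0.975.
Posterior mean ≈ 0.352, SD ≈ 0.117; a Normal approximation gives roughly [0.122, 0.581].
Exact: lower = 0.161; upper = 0.616.

[0.161, 0.616]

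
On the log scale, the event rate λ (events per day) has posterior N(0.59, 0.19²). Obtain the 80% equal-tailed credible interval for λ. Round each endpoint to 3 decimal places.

On the log scale the 80% interval is 0.59 ± 1.282 × 0.19 = [0.3465, 0.8335].
Exponentiate: [e^0.3465, e^0.8335] = [1.414, 2.301].

[1.414, 2.301]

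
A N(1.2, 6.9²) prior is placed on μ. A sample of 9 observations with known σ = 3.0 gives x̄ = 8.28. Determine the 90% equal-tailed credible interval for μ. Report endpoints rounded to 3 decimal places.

[6.507, 9.762]

Posterior precision = 1/6.9² + 9/3.0² = 0.0210 + 1.0000 = 1.0210, so posterior SD = 0.9897.
Posterior mean = (1.2/6.9² + 9·8.28/3.0²) / 1.0210 = 8.1344.
Interval: 8.1344 ± 1.645 × 0.9897 → [6.507, 9.762].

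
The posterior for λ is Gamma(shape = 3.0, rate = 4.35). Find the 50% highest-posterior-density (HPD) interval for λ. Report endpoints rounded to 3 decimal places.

The posterior is unimodal and skewed, so the HPD interval has equal density at both endpoints and is the shortest 50% interval.
Solving f(0.267) = f(0.728) with F(0.728) − F(0.267) = 0.50 gives [0.267, 0.728].
For comparison, the equal-tailed interval is [0.397, 0.901]; the HPD is narrower and shifted toward the mode.

[0.267, 0.728]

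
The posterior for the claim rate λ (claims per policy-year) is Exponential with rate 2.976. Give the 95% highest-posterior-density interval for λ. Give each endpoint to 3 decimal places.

[0.000, 1.007]

The exponential density is strictly decreasing on [0, ∞), so the HPD interval is anchored at 0: [0, q] with P(λ ≤ q) = 0.95.
q = −ln(1 − 0.95) / 2.976 = 2.9957 / 2.976 = 1.007.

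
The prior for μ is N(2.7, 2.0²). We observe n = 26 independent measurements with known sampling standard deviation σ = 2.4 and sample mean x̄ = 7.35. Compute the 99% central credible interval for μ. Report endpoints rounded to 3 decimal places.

Posterior precision = 1/2.0² + 26/2.4² = 0.2500 + 4.5139 = 4.7639, so posterior SD = 0.4582.
Posterior mean = (2.7/2.0² + 26·7.35/2.4²) / 4.7639 = 7.1060.
Interval: 7.1060 ± 2.576 × 0.4582 → [5.926, 8.286].

[5.926, 8.286]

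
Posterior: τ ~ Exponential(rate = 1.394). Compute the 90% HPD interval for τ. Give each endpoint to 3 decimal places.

[0.000, 1.652]

The exponential density is strictly decreasing on [0, ∞), so the HPD interval is anchored at 0: [0, q] with P(τ ≤ q) = 0.90.
q = −ln(1 − 0.90) / 1.394 = 2.3026 / 1.394 = 1.652.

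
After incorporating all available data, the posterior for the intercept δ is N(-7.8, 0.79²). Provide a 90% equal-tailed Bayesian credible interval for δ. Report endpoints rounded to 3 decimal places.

[-9.099, -6.501]

The posterior is symmetric, so the 90% equal-tailed interval is δ = -7.8 ± z·0.79 with z = 1.645.
Half-width: 1.645 × 0.79 = 1.299.
-7.8 − 1.299 = -9.099; -7.8 + 1.299 = -6.501.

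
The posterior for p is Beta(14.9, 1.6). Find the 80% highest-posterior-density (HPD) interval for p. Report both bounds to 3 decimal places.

The posterior is unimodal and skewed, so the HPD interval has equal density at both endpoints and is the shortest 80% interval.
Solving f(0.848) = f(0.996) with F(0.996) − F(0.848) = 0.80 gives [0.848, 0.996].
For comparison, the equal-tailed interval is [0.806, 0.978]; the HPD is narrower and shifted toward the mode.

[0.848, 0.996]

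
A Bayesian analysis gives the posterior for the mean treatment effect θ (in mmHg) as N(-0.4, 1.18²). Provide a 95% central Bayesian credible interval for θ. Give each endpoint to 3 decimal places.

[-2.713, 1.913]

The posterior is symmetric, so the 95% equal-tailed interval is θ = -0.4 ± z·1.18 with z = 1.960.
Half-width: 1.960 × 1.18 = 2.313.
-0.4 − 2.313 = -2.713; -0.4 + 2.313 = 1.913.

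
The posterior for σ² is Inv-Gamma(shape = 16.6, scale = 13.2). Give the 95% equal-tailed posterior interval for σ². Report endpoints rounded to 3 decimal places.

[0.518, 1.375]

Inverse-Gamma(16.6, 13.2) quantiles: F⁻¹(0.025) and F⁻¹(0.975).
Equivalently, 1/σ² ~ Gamma(16.6, rate = 13.2); invert its 0.975 and 0.025 quantiles.
Posterior mean ≈ 0.846, SD ≈ 0.221; a Normal approximation gives roughly [0.412, 1.280].
Exact: lower = 0.518; upper = 1.375.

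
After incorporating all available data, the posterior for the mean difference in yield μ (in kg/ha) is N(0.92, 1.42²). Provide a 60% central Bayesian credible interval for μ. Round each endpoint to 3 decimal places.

The posterior is symmetric, so the 60% equal-tailed interval is μ = 0.92 ± z·1.42 with z = 0.842.
Half-width: 0.842 × 1.42 = 1.195.
0.92 − 1.195 = -0.275; 0.92 + 1.195 = 2.115.

[-0.275, 2.115]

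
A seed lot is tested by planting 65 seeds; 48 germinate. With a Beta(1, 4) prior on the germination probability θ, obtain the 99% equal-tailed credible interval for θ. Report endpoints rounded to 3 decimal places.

Posterior: Beta(1+48, 4+17) = Beta(49, 21).
Equal-tailed 99% interval: the 0.005 and 0.995 quantiles of Beta(49, 21).
Posterior mean ≈ 0.700, SD ≈ 0.054; a Normal approximation gives roughly [0.560, 0.840].
Exact: F⁻¹(0.005) = 0.551; F⁻¹(0.995) = 0.828.

[0.551, 0.828]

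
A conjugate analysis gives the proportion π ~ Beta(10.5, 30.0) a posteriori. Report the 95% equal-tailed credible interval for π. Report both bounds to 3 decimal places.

[0.138, 0.403]

Posterior: Beta(10.5, 30.0).
Equal-tailed 95% interval: the 0.025 and 0.975 quantiles of Beta(10.5, 30.0).
Posterior mean ≈ 0.259, SD ≈ 0.068; a Normal approximation gives roughly [0.126, 0.393].
Exact: F⁻¹(0.025) = 0.138; F⁻¹(0.975) = 0.403.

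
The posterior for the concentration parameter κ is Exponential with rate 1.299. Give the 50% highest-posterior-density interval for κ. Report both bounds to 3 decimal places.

[0.000, 0.534]

The exponential density is strictly decreasing on [0, ∞), so the HPD interval is anchored at 0: [0, q] with P(κ ≤ q) = 0.50.
q = −ln(1 − 0.50) / 1.299 = 0.6931 / 1.299 = 0.534.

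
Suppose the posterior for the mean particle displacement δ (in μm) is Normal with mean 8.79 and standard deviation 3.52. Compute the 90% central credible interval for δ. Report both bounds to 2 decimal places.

[3.00, 14.58]

The posterior is symmetric, so the 90% equal-tailed interval is δ = 8.79 ± z·3.52 with z = 1.645.
Half-width: 1.645 × 3.52 = 5.79.
8.79 − 5.79 = 3.00; 8.79 + 5.79 = 14.58.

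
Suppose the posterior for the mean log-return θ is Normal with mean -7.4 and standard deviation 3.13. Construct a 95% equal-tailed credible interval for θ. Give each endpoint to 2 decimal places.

[-13.53, -1.27]

The posterior is symmetric, so the 95% equal-tailed interval is θ = -7.4 ± z·3.13 with z = 1.960.
Half-width: 1.960 × 3.13 = 6.13.
-7.4 − 6.13 = -13.53; -7.4 + 6.13 = -1.27.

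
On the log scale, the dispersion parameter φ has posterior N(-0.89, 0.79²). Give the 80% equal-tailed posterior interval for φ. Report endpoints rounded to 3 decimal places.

On the log scale the 80% interval is -0.89 ± 1.282 × 0.79 = [-1.9024, 0.1224].
Exponentiate: [e^-1.9024, e^0.1224] = [0.149, 1.130].

[0.149, 1.130]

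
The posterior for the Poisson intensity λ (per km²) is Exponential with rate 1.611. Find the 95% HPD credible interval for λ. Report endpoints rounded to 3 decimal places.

The exponential density is strictly decreasing on [0, ∞), so the HPD interval is anchored at 0: [0, q] with P(λ ≤ q) = 0.95.
q = −ln(1 − 0.95) / 1.611 = 2.9957 / 1.611 = 1.860.

[0.000, 1.860]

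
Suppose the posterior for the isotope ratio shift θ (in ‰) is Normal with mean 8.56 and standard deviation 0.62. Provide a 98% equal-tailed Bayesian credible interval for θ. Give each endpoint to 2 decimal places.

The posterior is symmetric, so the 98% equal-tailed interval is θ = 8.56 ± z·0.62 with z = 2.326.
Half-width: 2.326 × 0.62 = 1.44.
8.56 − 1.44 = 7.12; 8.56 + 1.44 = 10.00.

[7.12, 10.00]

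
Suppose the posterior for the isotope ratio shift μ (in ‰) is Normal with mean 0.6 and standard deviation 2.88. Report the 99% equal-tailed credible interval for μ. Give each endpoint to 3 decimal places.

The posterior is symmetric, so the 99% equal-tailed interval is μ = 0.6 ± z·2.88 with z = 2.576.
Half-width: 2.576 × 2.88 = 7.418.
0.6 − 7.418 = -6.818; 0.6 + 7.418 = 8.018.

[-6.818, 8.018]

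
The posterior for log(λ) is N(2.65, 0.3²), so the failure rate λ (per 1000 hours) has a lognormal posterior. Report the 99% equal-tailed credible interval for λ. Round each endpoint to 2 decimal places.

On the log scale the 99% interval is 2.65 ± 2.576 × 0.3 = [1.8773, 3.4227].
Exponentiate: [e^1.8773, e^3.4227] = [6.54, 30.65].

[6.54, 30.65]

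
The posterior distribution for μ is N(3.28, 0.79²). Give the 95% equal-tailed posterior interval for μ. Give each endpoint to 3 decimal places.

The posterior is symmetric, so the 95% equal-tailed interval is μ = 3.28 ± z·0.79 with z = 1.960.
Half-width: 1.960 × 0.79 = 1.548.
3.28 − 1.548 = 1.732; 3.28 + 1.548 = 4.828.

[1.732, 4.828]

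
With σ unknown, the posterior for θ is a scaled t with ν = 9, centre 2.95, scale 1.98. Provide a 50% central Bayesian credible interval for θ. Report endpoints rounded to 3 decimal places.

[1.559, 4.341]

The t_9 distribution is symmetric; the 50% interval is 2.95 ± t·1.98 with t_{0.75,9} = 0.703.
Half-width: 0.703 × 1.98 = 1.391.
2.95 − 1.391 = 1.559; 2.95 + 1.391 = 4.341.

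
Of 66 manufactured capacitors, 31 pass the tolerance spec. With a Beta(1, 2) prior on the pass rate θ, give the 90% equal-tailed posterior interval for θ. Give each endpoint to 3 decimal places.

[0.366, 0.563]

Posterior: Beta(1+31, 2+35) = Beta(32, 37).
Equal-tailed 90% interval: the 0.05 and 0.95 quantiles of Beta(32, 37).
Posterior mean ≈ 0.464, SD ≈ 0.060; a Normal approximation gives roughly [0.366, 0.562].
Exact: F⁻¹(0.05) = 0.366; F⁻¹(0.95) = 0.563.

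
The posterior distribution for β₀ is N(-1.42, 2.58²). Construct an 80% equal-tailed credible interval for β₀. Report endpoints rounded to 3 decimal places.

The posterior is symmetric, so the 80% equal-tailed interval is β₀ = -1.42 ± z·2.58 with z = 1.282.
Half-width: 1.282 × 2.58 = 3.306.
-1.42 − 3.306 = -4.726; -1.42 + 3.306 = 1.886.

[-4.726, 1.886]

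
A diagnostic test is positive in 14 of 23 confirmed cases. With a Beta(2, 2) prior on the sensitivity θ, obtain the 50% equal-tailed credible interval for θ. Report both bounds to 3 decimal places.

Posterior: Beta(2+14, 2+9) = Beta(16, 11).
Equal-tailed 50% interval: the 0.25 and 0.75 quantiles of Beta(16, 11).
Posterior mean ≈ 0.593, SD ≈ 0.093; a Normal approximation gives roughly [0.530, 0.655].
Exact: F⁻¹(0.25) = 0.530; F⁻¹(0.75) = 0.658.

[0.530, 0.658]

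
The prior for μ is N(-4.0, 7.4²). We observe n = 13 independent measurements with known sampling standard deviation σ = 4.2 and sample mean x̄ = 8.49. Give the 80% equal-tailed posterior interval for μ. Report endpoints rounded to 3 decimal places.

Posterior precision = 1/7.4² + 13/4.2² = 0.0183 + 0.7370 = 0.7552, so posterior SD = 1.1507.
Posterior mean = (-4.0/7.4² + 13·8.49/4.2²) / 0.7552 = 8.1880.
Interval: 8.1880 ± 1.282 × 1.1507 → [6.713, 9.663].

[6.713, 9.663]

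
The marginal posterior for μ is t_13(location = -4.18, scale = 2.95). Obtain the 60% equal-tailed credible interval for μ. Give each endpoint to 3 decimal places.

[-6.747, -1.613]

The t_13 distribution is symmetric; the 60% interval is -4.18 ± t·2.95 with t_{0.8,13} = 0.870.
Half-width: 0.870 × 2.95 = 2.567.
-4.18 − 2.567 = -6.747; -4.18 + 2.567 = -1.613.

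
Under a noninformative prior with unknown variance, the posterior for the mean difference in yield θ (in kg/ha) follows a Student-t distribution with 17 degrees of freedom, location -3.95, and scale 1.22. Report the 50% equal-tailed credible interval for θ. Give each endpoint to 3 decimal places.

The t_17 distribution is symmetric; the 50% interval is -3.95 ± t·1.22 with t_{0.75,17} = 0.689.
Half-width: 0.689 × 1.22 = 0.841.
-3.95 − 0.841 = -4.791; -3.95 + 0.841 = -3.109.

[-4.791, -3.109]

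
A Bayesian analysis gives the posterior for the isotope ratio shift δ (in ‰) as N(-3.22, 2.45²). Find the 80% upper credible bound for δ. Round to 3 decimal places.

Need U with P(δ ≤ U) = 0.80: U = -3.22 + z_{0.2}·2.45.
z = 0.842; U = -3.22 + 0.842 × 2.45 = -1.158.

-1.158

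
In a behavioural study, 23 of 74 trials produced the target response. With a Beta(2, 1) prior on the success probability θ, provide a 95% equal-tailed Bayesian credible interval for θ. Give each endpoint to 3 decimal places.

Posterior: Beta(2+23, 1+51) = Beta(25, 52).
Equal-tailed 95% interval: the 0.025 and 0.975 quantiles of Beta(25, 52).
Posterior mean ≈ 0.325, SD ≈ 0.053; a Normal approximation gives roughly [0.221, 0.429].
Exact: F⁻¹(0.025) = 0.225; F⁻¹(0.975) = 0.433.

[0.225, 0.433]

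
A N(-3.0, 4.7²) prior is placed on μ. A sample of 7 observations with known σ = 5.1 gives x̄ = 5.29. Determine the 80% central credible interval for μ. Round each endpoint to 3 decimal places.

[1.811, 6.382]

Posterior precision = 1/4.7² + 7/5.1² = 0.0453 + 0.2691 = 0.3144, so posterior SD = 1.7835.
Posterior mean = (-3.0/4.7² + 7·5.29/5.1²) / 0.3144 = 4.0963.
Interval: 4.0963 ± 1.282 × 1.7835 → [1.811, 6.382].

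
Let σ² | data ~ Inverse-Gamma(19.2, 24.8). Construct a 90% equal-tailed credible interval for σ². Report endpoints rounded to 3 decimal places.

Inverse-Gamma(19.2, 24.8) quantiles: F⁻¹(0.05) and F⁻¹(0.95).
Equivalently, 1/σ² ~ Gamma(19.2, rate = 24.8); invert its 0.95 and 0.05 quantiles.
Posterior mean ≈ 1.363, SD ≈ 0.329; a Normal approximation gives roughly [0.822, 1.903].
Exact: lower = 0.921; upper = 1.968.

[0.921, 1.968]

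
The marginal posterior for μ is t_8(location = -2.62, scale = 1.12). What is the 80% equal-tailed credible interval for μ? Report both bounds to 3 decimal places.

[-4.184, -1.056]

The t_8 distribution is symmetric; the 80% interval is -2.62 ± t·1.12 with t_{0.9,8} = 1.397.
Half-width: 1.397 × 1.12 = 1.564.
-2.62 − 1.564 = -4.184; -2.62 + 1.564 = -1.056.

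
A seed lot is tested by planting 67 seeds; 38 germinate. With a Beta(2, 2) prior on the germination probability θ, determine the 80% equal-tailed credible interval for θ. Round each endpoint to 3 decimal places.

[0.488, 0.638]

Posterior: Beta(2+38, 2+29) = Beta(40, 31).
Equal-tailed 80% interval: the 0.1 and 0.9 quantiles of Beta(40, 31).
Posterior mean ≈ 0.563, SD ≈ 0.058; a Normal approximation gives roughly [0.488, 0.638].
Exact: F⁻¹(0.1) = 0.488; F⁻¹(0.9) = 0.638.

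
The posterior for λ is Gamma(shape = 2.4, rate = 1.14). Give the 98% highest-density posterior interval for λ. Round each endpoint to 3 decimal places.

The posterior is unimodal and skewed, so the HPD interval has equal density at both endpoints and is the shortest 98% interval.
Solving f(0.056) = f(5.748) with F(5.748) − F(0.056) = 0.98 gives [0.056, 5.748].
For comparison, the equal-tailed interval is [0.218, 6.461]; the HPD is narrower and shifted toward the mode.

[0.056, 5.748]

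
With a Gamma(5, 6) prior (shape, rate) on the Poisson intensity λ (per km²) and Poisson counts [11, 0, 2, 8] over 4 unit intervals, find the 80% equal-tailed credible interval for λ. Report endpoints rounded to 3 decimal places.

Posterior: Gamma(5+21, 6+4) = Gamma(26, 10) (shape, rate).
Equal-tailed 80% interval: Gamma(26, 10) quantiles at 0.1 and 0.9.
Posterior mean ≈ 2.600, SD ≈ 0.510; a Normal approximation gives roughly [1.947, 3.253].
Exact: lower = 1.972; upper = 3.271.

[1.972, 3.271]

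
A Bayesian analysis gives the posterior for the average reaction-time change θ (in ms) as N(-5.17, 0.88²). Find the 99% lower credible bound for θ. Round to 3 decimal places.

Need L with P(θ ≥ L) = 0.99: L = -5.17 − z_{0.01}·0.88.
z = 2.326; L = -5.17 − 2.326 × 0.88 = -7.217.

-7.217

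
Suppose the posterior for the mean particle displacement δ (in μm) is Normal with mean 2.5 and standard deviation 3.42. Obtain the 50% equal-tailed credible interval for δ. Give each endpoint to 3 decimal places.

The posterior is symmetric, so the 50% equal-tailed interval is δ = 2.5 ± z·3.42 with z = 0.674.
Half-width: 0.674 × 3.42 = 2.307.
2.5 − 2.307 = 0.193; 2.5 + 2.307 = 4.807.

[0.193, 4.807]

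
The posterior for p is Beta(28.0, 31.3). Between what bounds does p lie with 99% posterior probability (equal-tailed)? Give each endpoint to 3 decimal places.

[0.311, 0.637]

Posterior: Beta(28.0, 31.3).
Equal-tailed 99% interval: the 0.005 and 0.995 quantiles of Beta(28.0, 31.3).
Posterior mean ≈ 0.472, SD ≈ 0.064; a Normal approximation gives roughly [0.307, 0.638].
Exact: F⁻¹(0.005) = 0.311; F⁻¹(0.995) = 0.637.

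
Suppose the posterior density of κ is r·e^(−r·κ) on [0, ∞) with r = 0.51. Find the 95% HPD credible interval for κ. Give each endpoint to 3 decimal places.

The exponential density is strictly decreasing on [0, ∞), so the HPD interval is anchored at 0: [0, q] with P(κ ≤ q) = 0.95.
q = −ln(1 − 0.95) / 0.51 = 2.9957 / 0.51 = 5.874.

[0.000, 5.874]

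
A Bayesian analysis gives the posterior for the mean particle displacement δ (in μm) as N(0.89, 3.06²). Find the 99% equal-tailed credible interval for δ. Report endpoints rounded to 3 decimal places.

[-6.992, 8.772]

The posterior is symmetric, so the 99% equal-tailed interval is δ = 0.89 ± z·3.06 with z = 2.576.
Half-width: 2.576 × 3.06 = 7.882.
0.89 − 7.882 = -6.992; 0.89 + 7.882 = 8.772.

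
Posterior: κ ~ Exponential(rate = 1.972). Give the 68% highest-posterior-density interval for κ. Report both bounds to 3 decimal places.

[0.000, 0.578]

The exponential density is strictly decreasing on [0, ∞), so the HPD interval is anchored at 0: [0, q] with P(κ ≤ q) = 0.68.
q = −ln(1 − 0.68) / 1.972 = 1.1394 / 1.972 = 0.578.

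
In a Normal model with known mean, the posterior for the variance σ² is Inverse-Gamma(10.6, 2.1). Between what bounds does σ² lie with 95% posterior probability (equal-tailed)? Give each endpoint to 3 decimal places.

Inverse-Gamma(10.6, 2.1) quantiles: F⁻¹(0.025) and F⁻¹(0.975).
Equivalently, 1/σ² ~ Gamma(10.6, rate = 2.1); invert its 0.975 and 0.025 quantiles.
Posterior mean ≈ 0.219, SD ≈ 0.075; a Normal approximation gives roughly [0.073, 0.365].
Exact: lower = 0.118; upper = 0.403.

[0.118, 0.403]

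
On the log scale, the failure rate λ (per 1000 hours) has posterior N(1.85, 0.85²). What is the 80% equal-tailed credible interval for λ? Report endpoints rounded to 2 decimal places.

On the log scale the 80% interval is 1.85 ± 1.282 × 0.85 = [0.7607, 2.9393].
Exponentiate: [e^0.7607, e^2.9393] = [2.14, 18.90].

[2.14, 18.90]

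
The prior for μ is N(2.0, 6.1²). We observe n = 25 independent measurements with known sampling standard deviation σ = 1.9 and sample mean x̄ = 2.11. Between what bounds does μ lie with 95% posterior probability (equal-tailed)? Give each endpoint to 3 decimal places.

Posterior precision = 1/6.1² + 25/1.9² = 0.0269 + 6.9252 = 6.9521, so posterior SD = 0.3793.
Posterior mean = (2.0/6.1² + 25·2.11/1.9²) / 6.9521 = 2.1096.
Interval: 2.1096 ± 1.960 × 0.3793 → [1.366, 2.853].

[1.366, 2.853]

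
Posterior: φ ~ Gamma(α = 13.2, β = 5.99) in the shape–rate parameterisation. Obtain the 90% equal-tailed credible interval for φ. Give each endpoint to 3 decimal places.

Posterior: Gamma(shape 13.2, rate 5.99).
Equal-tailed 90% interval: Gamma(13.2, 5.99) quantiles at 0.05 and 0.95.
Posterior mean ≈ 2.204, SD ≈ 0.607; a Normal approximation gives roughly [1.206, 3.201].
Exact: lower = 1.309; upper = 3.287.

[1.309, 3.287]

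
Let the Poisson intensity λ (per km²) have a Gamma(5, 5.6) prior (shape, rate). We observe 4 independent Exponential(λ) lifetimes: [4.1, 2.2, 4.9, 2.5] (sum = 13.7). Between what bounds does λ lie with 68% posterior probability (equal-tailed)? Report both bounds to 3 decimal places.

Posterior: Gamma(5+4, 5.6+13.7) = Gamma(9, 19.3) (shape, rate).
Equal-tailed 68% interval: Gamma(9, 19.3) quantiles at 0.16 and 0.84.
Posterior mean ≈ 0.466, SD ≈ 0.155; a Normal approximation gives roughly [0.312, 0.621].
Exact: lower = 0.314; upper = 0.618.

[0.314, 0.618]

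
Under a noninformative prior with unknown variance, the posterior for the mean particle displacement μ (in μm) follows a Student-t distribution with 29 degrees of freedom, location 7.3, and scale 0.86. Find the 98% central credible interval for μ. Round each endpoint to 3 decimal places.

The t_29 distribution is symmetric; the 98% interval is 7.3 ± t·0.86 with t_{0.99,29} = 2.462.
Half-width: 2.462 × 0.86 = 2.117.
7.3 − 2.117 = 5.183; 7.3 + 2.117 = 9.417.

[5.183, 9.417]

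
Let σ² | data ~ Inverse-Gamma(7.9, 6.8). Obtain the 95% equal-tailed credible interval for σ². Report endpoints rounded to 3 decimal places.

Inverse-Gamma(7.9, 6.8) quantiles: F⁻¹(0.025) and F⁻¹(0.975).
Equivalently, 1/σ² ~ Gamma(7.9, rate = 6.8); invert its 0.975 and 0.025 quantiles.
Posterior mean ≈ 0.986, SD ≈ 0.406; a Normal approximation gives roughly [0.190, 1.781].
Exact: lower = 0.476; upper = 2.007.

[0.476, 2.007]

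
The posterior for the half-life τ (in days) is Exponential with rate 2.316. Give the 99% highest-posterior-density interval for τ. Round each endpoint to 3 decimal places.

The exponential density is strictly decreasing on [0, ∞), so the HPD interval is anchored at 0: [0, q] with P(τ ≤ q) = 0.99.
q = −ln(1 − 0.99) / 2.316 = 4.6052 / 2.316 = 1.988.

[0.000, 1.988]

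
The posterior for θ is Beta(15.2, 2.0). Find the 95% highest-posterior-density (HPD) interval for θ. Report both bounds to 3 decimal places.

The posterior is unimodal and skewed, so the HPD interval has equal density at both endpoints and is the shortest 95% interval.
Solving f(0.737) = f(0.996) with F(0.996) − F(0.737) = 0.95 gives [0.737, 0.996].
For comparison, the equal-tailed interval is [0.701, 0.985]; the HPD is narrower and shifted toward the mode.

[0.737, 0.996]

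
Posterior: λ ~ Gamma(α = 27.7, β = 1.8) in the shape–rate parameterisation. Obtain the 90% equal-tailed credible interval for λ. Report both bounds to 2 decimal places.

[10.92, 20.49]

Posterior: Gamma(shape 27.7, rate 1.8).
Equal-tailed 90% interval: Gamma(27.7, 1.8) quantiles at 0.05 and 0.95.
Posterior mean ≈ 15.39, SD ≈ 2.92; a Normal approximation gives roughly [10.58, 20.20].
Exact: lower = 10.92; upper = 20.49.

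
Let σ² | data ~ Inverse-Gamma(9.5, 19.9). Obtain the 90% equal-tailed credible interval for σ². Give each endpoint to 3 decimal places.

Inverse-Gamma(9.5, 19.9) quantiles: F⁻¹(0.05) and F⁻¹(0.95).
Equivalently, 1/σ² ~ Gamma(9.5, rate = 19.9); invert its 0.95 and 0.05 quantiles.
Posterior mean ≈ 2.341, SD ≈ 0.855; a Normal approximation gives roughly [0.935, 3.747].
Exact: lower = 1.320; upper = 3.934.

[1.320, 3.934]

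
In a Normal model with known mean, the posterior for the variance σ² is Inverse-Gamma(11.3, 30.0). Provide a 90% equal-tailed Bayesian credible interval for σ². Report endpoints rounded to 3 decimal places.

[1.730, 4.692]

Inverse-Gamma(11.3, 30.0) quantiles: F⁻¹(0.05) and F⁻¹(0.95).
Equivalently, 1/σ² ~ Gamma(11.3, rate = 30.0); invert its 0.95 and 0.05 quantiles.
Posterior mean ≈ 2.913, SD ≈ 0.955; a Normal approximation gives roughly [1.342, 4.484].
Exact: lower = 1.730; upper = 4.692.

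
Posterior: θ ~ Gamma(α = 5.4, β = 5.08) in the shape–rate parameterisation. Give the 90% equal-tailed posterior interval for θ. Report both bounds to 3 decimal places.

[0.438, 1.910]

Posterior: Gamma(shape 5.4, rate 5.08).
Equal-tailed 90% interval: Gamma(5.4, 5.08) quantiles at 0.05 and 0.95.
Posterior mean ≈ 1.063, SD ≈ 0.457; a Normal approximation gives roughly [0.311, 1.815].
Exact: lower = 0.438; upper = 1.910.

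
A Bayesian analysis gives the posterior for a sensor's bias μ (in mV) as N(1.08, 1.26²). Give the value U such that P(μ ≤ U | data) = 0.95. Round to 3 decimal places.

3.153

Need U with P(μ ≤ U) = 0.95: U = 1.08 + z_{0.05}·1.26.
z = 1.645; U = 1.08 + 1.645 × 1.26 = 3.153.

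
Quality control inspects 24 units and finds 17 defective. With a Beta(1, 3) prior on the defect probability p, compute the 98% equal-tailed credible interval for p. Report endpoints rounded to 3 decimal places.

Posterior: Beta(1+17, 3+7) = Beta(18, 10).
Equal-tailed 98% interval: the 0.01 and 0.99 quantiles of Beta(18, 10).
Posterior mean ≈ 0.643, SD ≈ 0.089; a Normal approximation gives roughly [0.436, 0.850].
Exact: F⁻¹(0.01) = 0.426; F⁻¹(0.99) = 0.831.

[0.426, 0.831]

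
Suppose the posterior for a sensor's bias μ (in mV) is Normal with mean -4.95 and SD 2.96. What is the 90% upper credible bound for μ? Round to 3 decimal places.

-1.157

Need U with P(μ ≤ U) = 0.90: U = -4.95 + z_{0.1}·2.96.
z = 1.282; U = -4.95 + 1.282 × 2.96 = -1.157.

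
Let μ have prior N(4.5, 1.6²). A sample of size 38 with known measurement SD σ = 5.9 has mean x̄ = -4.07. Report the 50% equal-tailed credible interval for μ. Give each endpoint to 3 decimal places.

Posterior precision = 1/1.6² + 38/5.9² = 0.3906 + 1.0916 = 1.4823, so posterior SD = 0.8214.
Posterior mean = (4.5/1.6² + 38·-4.07/5.9²) / 1.4823 = -1.8115.
Interval: -1.8115 ± 0.674 × 0.8214 → [-2.366, -1.258].

[-2.366, -1.258]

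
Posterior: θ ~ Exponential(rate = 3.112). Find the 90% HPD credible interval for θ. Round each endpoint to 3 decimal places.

The exponential density is strictly decreasing on [0, ∞), so the HPD interval is anchored at 0: [0, q] with P(θ ≤ q) = 0.90.
q = −ln(1 − 0.90) / 3.112 = 2.3026 / 3.112 = 0.740.

[0.000, 0.740]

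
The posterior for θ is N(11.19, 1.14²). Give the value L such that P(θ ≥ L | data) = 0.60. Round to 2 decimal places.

Need L with P(θ ≥ L) = 0.60: L = 11.19 − z_{0.4}·1.14.
z = 0.253; L = 11.19 − 0.253 × 1.14 = 10.90.

10.90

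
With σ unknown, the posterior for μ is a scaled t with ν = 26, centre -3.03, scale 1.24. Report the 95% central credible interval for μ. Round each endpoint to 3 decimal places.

The t_26 distribution is symmetric; the 95% interval is -3.03 ± t·1.24 with t_{0.975,26} = 2.056.
Half-width: 2.056 × 1.24 = 2.549.
-3.03 − 2.549 = -5.579; -3.03 + 2.549 = -0.481.

[-5.579, -0.481]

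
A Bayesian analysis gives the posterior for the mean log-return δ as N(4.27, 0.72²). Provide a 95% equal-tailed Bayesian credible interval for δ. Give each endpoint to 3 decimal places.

[2.859, 5.681]

The posterior is symmetric, so the 95% equal-tailed interval is δ = 4.27 ± z·0.72 with z = 1.960.
Half-width: 1.960 × 0.72 = 1.411.
4.27 − 1.411 = 2.859; 4.27 + 1.411 = 5.681.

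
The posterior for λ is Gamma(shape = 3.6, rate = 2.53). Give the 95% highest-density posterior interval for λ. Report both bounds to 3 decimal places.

The posterior is unimodal and skewed, so the HPD interval has equal density at both endpoints and is the shortest 95% interval.
Solving f(0.212) = f(2.901) with F(2.901) − F(0.212) = 0.95 gives [0.212, 2.901].
For comparison, the equal-tailed interval is [0.353, 3.225]; the HPD is narrower and shifted toward the mode.

[0.212, 2.901]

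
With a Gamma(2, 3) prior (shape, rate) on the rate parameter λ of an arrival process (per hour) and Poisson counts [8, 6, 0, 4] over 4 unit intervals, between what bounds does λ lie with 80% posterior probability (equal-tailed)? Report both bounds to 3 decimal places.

[2.075, 3.700]

Posterior: Gamma(2+18, 3+4) = Gamma(20, 7) (shape, rate).
Equal-tailed 80% interval: Gamma(20, 7) quantiles at 0.1 and 0.9.
Posterior mean ≈ 2.857, SD ≈ 0.639; a Normal approximation gives roughly [2.038, 3.676].
Exact: lower = 2.075; upper = 3.700.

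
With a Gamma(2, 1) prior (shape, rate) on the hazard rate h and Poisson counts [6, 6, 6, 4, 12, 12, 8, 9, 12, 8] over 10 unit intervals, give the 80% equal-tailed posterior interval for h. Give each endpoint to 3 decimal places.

[6.674, 8.819]

Posterior: Gamma(2+83, 1+10) = Gamma(85, 11) (shape, rate).
Equal-tailed 80% interval: Gamma(85, 11) quantiles at 0.1 and 0.9.
Posterior mean ≈ 7.727, SD ≈ 0.838; a Normal approximation gives roughly [6.653, 8.801].
Exact: lower = 6.674; upper = 8.819.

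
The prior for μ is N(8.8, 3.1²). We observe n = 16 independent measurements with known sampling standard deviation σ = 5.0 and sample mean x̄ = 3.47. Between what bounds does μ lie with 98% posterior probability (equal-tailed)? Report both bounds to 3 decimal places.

[1.518, 6.912]

Posterior precision = 1/3.1² + 16/5.0² = 0.1041 + 0.6400 = 0.7441, so posterior SD = 1.1593.
Posterior mean = (8.8/3.1² + 16·3.47/5.0²) / 0.7441 = 4.2154.
Interval: 4.2154 ± 2.326 × 1.1593 → [1.518, 6.912].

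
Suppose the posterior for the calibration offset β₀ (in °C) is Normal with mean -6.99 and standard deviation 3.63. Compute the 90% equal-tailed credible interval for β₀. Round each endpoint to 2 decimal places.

The posterior is symmetric, so the 90% equal-tailed interval is β₀ = -6.99 ± z·3.63 with z = 1.645.
Half-width: 1.645 × 3.63 = 5.97.
-6.99 − 5.97 = -12.96; -6.99 + 5.97 = -1.02.

[-12.96, -1.02]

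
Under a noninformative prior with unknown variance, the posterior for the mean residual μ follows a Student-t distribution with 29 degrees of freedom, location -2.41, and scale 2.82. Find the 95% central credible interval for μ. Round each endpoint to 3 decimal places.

The t_29 distribution is symmetric; the 95% interval is -2.41 ± t·2.82 with t_{0.975,29} = 2.045.
Half-width: 2.045 × 2.82 = 5.768.
-2.41 − 5.768 = -8.178; -2.41 + 5.768 = 3.358.

[-8.178, 3.358]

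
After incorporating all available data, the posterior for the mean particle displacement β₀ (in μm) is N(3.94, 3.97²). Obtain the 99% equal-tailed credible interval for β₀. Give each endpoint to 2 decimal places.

The posterior is symmetric, so the 99% equal-tailed interval is β₀ = 3.94 ± z·3.97 with z = 2.576.
Half-width: 2.576 × 3.97 = 10.23.
3.94 − 10.23 = -6.29; 3.94 + 10.23 = 14.17.

[-6.29, 14.17]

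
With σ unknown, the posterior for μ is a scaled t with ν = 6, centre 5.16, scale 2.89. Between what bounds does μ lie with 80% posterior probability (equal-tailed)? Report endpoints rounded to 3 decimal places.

The t_6 distribution is symmetric; the 80% interval is 5.16 ± t·2.89 with t_{0.9,6} = 1.440.
Half-width: 1.440 × 2.89 = 4.161.
5.16 − 4.161 = 0.999; 5.16 + 4.161 = 9.321.

[0.999, 9.321]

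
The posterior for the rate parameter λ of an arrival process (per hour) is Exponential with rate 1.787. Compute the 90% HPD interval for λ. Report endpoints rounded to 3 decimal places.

[0.000, 1.289]

The exponential density is strictly decreasing on [0, ∞), so the HPD interval is anchored at 0: [0, q] with P(λ ≤ q) = 0.90.
q = −ln(1 − 0.90) / 1.787 = 2.3026 / 1.787 = 1.289.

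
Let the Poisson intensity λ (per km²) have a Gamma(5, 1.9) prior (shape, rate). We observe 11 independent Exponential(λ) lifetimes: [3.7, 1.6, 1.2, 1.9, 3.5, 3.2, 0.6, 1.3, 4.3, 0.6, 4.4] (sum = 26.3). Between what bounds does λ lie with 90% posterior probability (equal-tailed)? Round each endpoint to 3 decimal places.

Posterior: Gamma(5+11, 1.9+26.3) = Gamma(16, 28.2) (shape, rate).
Equal-tailed 90% interval: Gamma(16, 28.2) quantiles at 0.05 and 0.95.
Posterior mean ≈ 0.567, SD ≈ 0.142; a Normal approximation gives roughly [0.334, 0.801].
Exact: lower = 0.356; upper = 0.819.

[0.356, 0.819]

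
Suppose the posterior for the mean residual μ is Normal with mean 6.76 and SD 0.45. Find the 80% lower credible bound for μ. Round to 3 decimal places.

6.381

Need L with P(μ ≥ L) = 0.80: L = 6.76 − z_{0.2}·0.45.
z = 0.842; L = 6.76 − 0.842 × 0.45 = 6.381.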